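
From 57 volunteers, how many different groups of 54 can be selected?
C(57,54) = 57!/(54!×3!) = 29260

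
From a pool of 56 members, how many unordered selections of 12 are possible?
C(56,12) = 56!/(12!×44!) = 558383307300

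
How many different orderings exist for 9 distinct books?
9! = 362880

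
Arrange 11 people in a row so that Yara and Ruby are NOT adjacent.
Total - adjacent = 11! - (11-1)!×2 = 39916800 - 7257600 = 32659200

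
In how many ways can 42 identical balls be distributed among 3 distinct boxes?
C(42+3-1, 3-1) = C(44, 2) = 946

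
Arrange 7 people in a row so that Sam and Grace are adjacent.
Treat as block: (7-1)! × 2! = 720 × 2 = 1440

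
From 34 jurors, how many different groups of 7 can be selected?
C(34,7) = 34!/(7!×27!) = 5379616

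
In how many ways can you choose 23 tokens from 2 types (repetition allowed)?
C(23+2-1, 2-1) = C(24, 1) = 24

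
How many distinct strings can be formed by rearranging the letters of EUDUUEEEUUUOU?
13! / (1! × 7! × 1! × 4!) = 51480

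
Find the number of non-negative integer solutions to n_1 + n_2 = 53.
C(53+2-1, 2-1) = C(54, 1) = 54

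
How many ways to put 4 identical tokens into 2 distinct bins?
C(4+2-1, 2-1) = C(5, 1) = 5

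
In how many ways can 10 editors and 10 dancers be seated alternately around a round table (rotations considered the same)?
Fix one of the editors: (10-1)! ways for the remaining editors, × 10! ways for the dancers = 362880 × 3628800 = 1316818944000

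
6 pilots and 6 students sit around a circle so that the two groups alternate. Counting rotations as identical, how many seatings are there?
Fix one of the pilots: (6-1)! ways for the remaining pilots, × 6! ways for the students = 120 × 720 = 86400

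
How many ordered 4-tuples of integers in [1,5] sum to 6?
Coefficient of x^6 in (x + x² + ... + x^5)^4. By inclusion-exclusion on dice exceeding 5: Σ_j (-1)^j C(4,j)·C(6-1-5j, 3) = C(4,0)·C(5,3) = 1·10 = 10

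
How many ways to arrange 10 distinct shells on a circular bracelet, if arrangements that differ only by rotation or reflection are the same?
(10-1)!/2 = 362880/2 = 181440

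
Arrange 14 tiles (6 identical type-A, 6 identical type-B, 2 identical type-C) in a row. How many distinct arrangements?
14! / (6! × 6! × 2!) = 84084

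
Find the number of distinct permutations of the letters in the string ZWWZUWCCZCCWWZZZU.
17! / (2! × 5! × 4! × 6!) = 85765680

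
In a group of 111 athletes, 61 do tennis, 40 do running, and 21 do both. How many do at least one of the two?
|A∪B| = |A| + |B| - |A∩B| = 61 + 40 - 21 = 80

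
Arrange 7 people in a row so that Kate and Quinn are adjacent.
Treat as block: (7-1)! × 2! = 720 × 2 = 1440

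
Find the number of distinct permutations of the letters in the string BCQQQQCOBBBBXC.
14! / (4! × 1! × 3! × 5! × 1!) = 5045040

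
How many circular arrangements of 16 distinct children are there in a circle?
Circular: fix one position, arrange the rest. (16-1)! = 1307674368000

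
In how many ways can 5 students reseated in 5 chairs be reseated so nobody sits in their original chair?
!5 = Σ_{j=0}^{5} (-1)^j·5!/j! = 120 - 120 + 60 - 20 + 5 - 1 = 44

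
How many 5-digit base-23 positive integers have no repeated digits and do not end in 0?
Last digit: 22 nonzero choices. First digit: 21 (nonzero, ≠last). Middle 3: P(21,3) = 7980. Total = 3686760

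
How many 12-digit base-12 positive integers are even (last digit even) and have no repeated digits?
Last∈{0,2,4,6,8,10}. Last=0: 39916800. Last nonzero: 5×10×P(10,10) = 181440000. Total = 221356800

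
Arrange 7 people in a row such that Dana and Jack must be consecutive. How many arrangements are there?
Treat the 2 as one block: (7-2+1)! × 2! = 720 × 2 = 1440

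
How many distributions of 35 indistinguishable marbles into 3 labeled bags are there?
C(35+3-1, 3-1) = C(37, 2) = 666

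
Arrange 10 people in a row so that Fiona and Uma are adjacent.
Treat as block: (10-1)! × 2! = 362880 × 2 = 725760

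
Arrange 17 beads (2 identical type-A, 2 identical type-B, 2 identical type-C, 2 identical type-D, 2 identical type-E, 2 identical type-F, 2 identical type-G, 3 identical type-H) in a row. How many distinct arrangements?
17! / (2! × 2! × 2! × 2! × 2! × 2! × 2! × 3!) = 463134672000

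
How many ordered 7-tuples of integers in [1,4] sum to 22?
Coefficient of x^22 in (x + x² + ... + x^4)^7. By inclusion-exclusion on dice exceeding 4: Σ_j (-1)^j C(7,j)·C(22-1-4j, 6) = C(7,0)·C(21,6) - C(7,1)·C(17,6) + C(7,2)·C(13,6) - C(7,3)·C(9,6) = 1·54264 - 7·12376 + 21·1716 - 35·84 = 728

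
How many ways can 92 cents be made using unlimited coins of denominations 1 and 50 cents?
Coefficient of x^92 in 1/(1-x^1) · 1/(1-x^50). Use j coins of 50 for j = 0..⌊92/50⌋ = 1, the rest in 1s: 1 + 1 = 2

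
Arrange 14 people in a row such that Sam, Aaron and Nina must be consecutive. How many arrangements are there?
Treat the 3 as one block: (14-3+1)! × 3! = 479001600 × 6 = 2874009600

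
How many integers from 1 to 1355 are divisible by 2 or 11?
⌊1355/2⌋ + ⌊1355/11⌋ - ⌊1355/22⌋ = 677 + 123 - 61 = 739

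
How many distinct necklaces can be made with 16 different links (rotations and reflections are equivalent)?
(16-1)!/2 = 1307674368000/2 = 653837184000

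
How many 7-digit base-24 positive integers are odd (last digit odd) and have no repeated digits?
Last∈{1,3,5,7,9,11,13,15,17,19,21,23}. Last=0: 0. Last nonzero: 12×22×P(22,5) = 834261120. Total = 834261120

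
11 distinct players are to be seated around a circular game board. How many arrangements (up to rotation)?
Circular: fix one position, arrange the rest. (11-1)! = 3628800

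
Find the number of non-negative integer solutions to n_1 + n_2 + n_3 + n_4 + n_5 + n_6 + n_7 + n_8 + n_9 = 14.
C(14+9-1, 9-1) = C(22, 8) = 319770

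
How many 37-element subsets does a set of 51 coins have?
C(51,37) = 51!/(37!×14!) = 1292706174900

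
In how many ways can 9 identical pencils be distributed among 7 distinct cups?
C(9+7-1, 7-1) = C(15, 6) = 5005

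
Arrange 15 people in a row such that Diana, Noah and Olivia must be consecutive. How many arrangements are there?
Treat the 3 as one block: (15-3+1)! × 3! = 6227020800 × 6 = 37362124800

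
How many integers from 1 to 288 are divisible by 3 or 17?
⌊288/3⌋ + ⌊288/17⌋ - ⌊288/51⌋ = 96 + 16 - 5 = 107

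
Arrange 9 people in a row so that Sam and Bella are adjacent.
Treat as block: (9-1)! × 2! = 40320 × 2 = 80640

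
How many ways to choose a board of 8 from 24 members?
C(24,8) = 24!/(8!×16!) = 735471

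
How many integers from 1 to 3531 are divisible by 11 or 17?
⌊3531/11⌋ + ⌊3531/17⌋ - ⌊3531/187⌋ = 321 + 207 - 18 = 510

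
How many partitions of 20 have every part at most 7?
Let r_j(i) = number of partitions of i into parts ≤ j, for i = 0..20. r_1(i) = 1 for all i; r_j(i) = r_{j-1}(i) + r_j(i-j). Rows j = 2..7: ≤2: 1 1 2 2 3 3 4 4 5 5 6 6 7 7 8 8 9 9 10 10 11; ≤3: 1 1 2 3 4 5 7 8 10 12 14 16 19 21 24 27 30 33 37 40 44; ≤4: 1 1 2 3 5 6 9 11 15 18 23 27 34 39 47 54 64 72 84 94 108; ≤5: 1 1 2 3 5 7 10 13 18 23 30 37 47 57 70 84 101 119 141 164 192; ≤6: 1 1 2 3 5 7 11 14 20 26 35 44 58 71 90 110 136 163 199 235 282; ≤7: 1 1 2 3 5 7 11 15 21 28 38 49 65 82 105 131 164 201 248 300 364. r_7(20) = 364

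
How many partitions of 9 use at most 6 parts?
By conjugation, equals partitions of 9 into parts ≤ 6. Let r_j(i) = number of partitions of i into parts ≤ j, for i = 0..9. r_1(i) = 1 for all i; r_j(i) = r_{j-1}(i) + r_j(i-j). Rows j = 2..6: ≤2: 1 1 2 2 3 3 4 4 5 5; ≤3: 1 1 2 3 4 5 7 8 10 12; ≤4: 1 1 2 3 5 6 9 11 15 18; ≤5: 1 1 2 3 5 7 10 13 18 23; ≤6: 1 1 2 3 5 7 11 14 20 26. r_6(9) = 26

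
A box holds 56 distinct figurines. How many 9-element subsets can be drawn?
C(56,9) = 56!/(9!×47!) = 7575968400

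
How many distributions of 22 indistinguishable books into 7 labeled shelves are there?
C(22+7-1, 7-1) = C(28, 6) = 376740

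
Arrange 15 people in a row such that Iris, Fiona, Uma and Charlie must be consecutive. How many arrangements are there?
Treat the 4 as one block: (15-4+1)! × 4! = 479001600 × 24 = 11496038400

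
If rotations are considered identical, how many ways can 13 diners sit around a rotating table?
Circular: fix one position, arrange the rest. (13-1)! = 479001600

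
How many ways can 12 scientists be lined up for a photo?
12! = 479001600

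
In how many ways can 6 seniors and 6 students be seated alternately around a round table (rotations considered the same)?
Fix one of the seniors: (6-1)! ways for the remaining seniors, × 6! ways for the students = 120 × 720 = 86400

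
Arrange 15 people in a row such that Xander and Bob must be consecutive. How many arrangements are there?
Treat the 2 as one block: (15-2+1)! × 2! = 87178291200 × 2 = 174356582400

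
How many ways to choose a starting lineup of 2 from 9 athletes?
C(9,2) = 9!/(2!×7!) = 36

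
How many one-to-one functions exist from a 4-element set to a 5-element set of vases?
P(5,4) = 5!/(5-4)! = 120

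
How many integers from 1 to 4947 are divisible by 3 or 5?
⌊4947/3⌋ + ⌊4947/5⌋ - ⌊4947/15⌋ = 1649 + 989 - 329 = 2309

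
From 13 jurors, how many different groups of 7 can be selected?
C(13,7) = 13!/(7!×6!) = 1716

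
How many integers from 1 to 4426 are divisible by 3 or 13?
⌊4426/3⌋ + ⌊4426/13⌋ - ⌊4426/39⌋ = 1475 + 340 - 113 = 1702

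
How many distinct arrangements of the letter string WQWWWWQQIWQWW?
13! / (1! × 4! × 8!) = 6435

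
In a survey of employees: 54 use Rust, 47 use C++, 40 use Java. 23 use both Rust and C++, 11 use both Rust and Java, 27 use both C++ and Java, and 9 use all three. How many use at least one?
|A∪B∪C| = 54+47+40-23-11-27+9 = 89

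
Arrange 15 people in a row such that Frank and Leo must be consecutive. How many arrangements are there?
Treat the 2 as one block: (15-2+1)! × 2! = 87178291200 × 2 = 174356582400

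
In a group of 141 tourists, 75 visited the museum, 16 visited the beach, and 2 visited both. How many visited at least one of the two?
|A∪B| = |A| + |B| - |A∩B| = 75 + 16 - 2 = 89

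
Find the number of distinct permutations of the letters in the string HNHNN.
5! / (3! × 2!) = 10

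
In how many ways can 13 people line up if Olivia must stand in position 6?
Fix one position: (13-1)! = 479001600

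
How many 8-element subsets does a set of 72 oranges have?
C(72,8) = 72!/(8!×64!) = 11969016345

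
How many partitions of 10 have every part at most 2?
Let r_j(i) = number of partitions of i into parts ≤ j, for i = 0..10. r_1(i) = 1 for all i; r_j(i) = r_{j-1}(i) + r_j(i-j). Rows j = 2..2: ≤2: 1 1 2 2 3 3 4 4 5 5 6. r_2(10) = 6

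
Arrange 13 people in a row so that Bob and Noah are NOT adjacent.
Total - adjacent = 13! - (13-1)!×2 = 6227020800 - 958003200 = 5269017600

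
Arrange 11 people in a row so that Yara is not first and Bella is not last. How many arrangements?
By inclusion-exclusion: 11! - 2×(11-1)! + (11-2)! = 39916800 - 7257600 + 362880 = 33022080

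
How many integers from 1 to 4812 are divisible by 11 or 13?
⌊4812/11⌋ + ⌊4812/13⌋ - ⌊4812/143⌋ = 437 + 370 - 33 = 774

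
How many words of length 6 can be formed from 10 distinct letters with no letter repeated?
P(10,6) = 10!/(10-6)! = 151200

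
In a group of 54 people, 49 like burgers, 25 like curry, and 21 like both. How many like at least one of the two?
|A∪B| = |A| + |B| - |A∩B| = 49 + 25 - 21 = 53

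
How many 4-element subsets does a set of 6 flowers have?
C(6,4) = 6!/(4!×2!) = 15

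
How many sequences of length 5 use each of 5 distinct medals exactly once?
5! = 120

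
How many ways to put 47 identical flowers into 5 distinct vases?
C(47+5-1, 5-1) = C(51, 4) = 249900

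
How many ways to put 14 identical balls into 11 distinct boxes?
C(14+11-1, 11-1) = C(24, 10) = 1961256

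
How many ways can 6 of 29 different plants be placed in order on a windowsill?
P(29,6) = 29!/(29-6)! = 342014400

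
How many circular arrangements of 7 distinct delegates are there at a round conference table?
Circular: fix one position, arrange the rest. (7-1)! = 720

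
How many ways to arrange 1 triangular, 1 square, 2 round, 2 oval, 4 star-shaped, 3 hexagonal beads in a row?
13! / (1! × 1! × 2! × 2! × 4! × 3!) = 10810800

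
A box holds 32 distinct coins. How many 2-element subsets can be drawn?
C(32,2) = 32!/(2!×30!) = 496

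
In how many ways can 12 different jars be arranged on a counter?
12! = 479001600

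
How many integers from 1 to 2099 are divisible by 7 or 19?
⌊2099/7⌋ + ⌊2099/19⌋ - ⌊2099/133⌋ = 299 + 110 - 15 = 394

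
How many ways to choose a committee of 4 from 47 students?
C(47,4) = 47!/(4!×43!) = 178365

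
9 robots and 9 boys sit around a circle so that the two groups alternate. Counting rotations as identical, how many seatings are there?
Fix one of the robots: (9-1)! ways for the remaining robots, × 9! ways for the boys = 40320 × 362880 = 14631321600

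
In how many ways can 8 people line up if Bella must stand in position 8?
Fix one position: (8-1)! = 5040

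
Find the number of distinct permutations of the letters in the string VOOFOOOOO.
9! / (1! × 7! × 1!) = 72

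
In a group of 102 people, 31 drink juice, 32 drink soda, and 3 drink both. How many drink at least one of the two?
|A∪B| = |A| + |B| - |A∩B| = 31 + 32 - 3 = 60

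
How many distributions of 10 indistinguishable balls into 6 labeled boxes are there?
C(10+6-1, 6-1) = C(15, 5) = 3003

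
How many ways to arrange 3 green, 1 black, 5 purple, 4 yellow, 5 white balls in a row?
18! / (3! × 1! × 5! × 4! × 5!) = 3087564480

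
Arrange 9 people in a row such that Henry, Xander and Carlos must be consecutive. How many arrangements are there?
Treat the 3 as one block: (9-3+1)! × 3! = 5040 × 6 = 30240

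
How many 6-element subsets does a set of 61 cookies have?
C(61,6) = 61!/(6!×55!) = 55525372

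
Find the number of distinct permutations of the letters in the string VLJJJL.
6! / (2! × 1! × 3!) = 60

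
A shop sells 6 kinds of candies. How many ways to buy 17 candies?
C(17+6-1, 6-1) = C(22, 5) = 26334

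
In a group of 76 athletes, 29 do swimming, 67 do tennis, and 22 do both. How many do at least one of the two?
|A∪B| = |A| + |B| - |A∩B| = 29 + 67 - 22 = 74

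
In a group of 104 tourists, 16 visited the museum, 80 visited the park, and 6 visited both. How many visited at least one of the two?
|A∪B| = |A| + |B| - |A∩B| = 16 + 80 - 6 = 90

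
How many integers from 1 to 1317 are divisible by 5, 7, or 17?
⌊1317/5⌋+⌊1317/7⌋+⌊1317/17⌋ - ⌊1317/35⌋-⌊1317/85⌋-⌊1317/119⌋ + ⌊1317/595⌋ = 263+188+77 - 37-15-11 + 2 = 467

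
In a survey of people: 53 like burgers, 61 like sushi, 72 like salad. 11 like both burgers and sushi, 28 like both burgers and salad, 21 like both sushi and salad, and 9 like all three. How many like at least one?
|A∪B∪C| = 53+61+72-11-28-21+9 = 135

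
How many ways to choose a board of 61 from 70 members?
C(70,61) = 70!/(61!×9!) = 65033528560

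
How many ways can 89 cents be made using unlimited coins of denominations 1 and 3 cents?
Coefficient of x^89 in 1/(1-x^1) · 1/(1-x^3). Use j coins of 3 for j = 0..⌊89/3⌋ = 29, the rest in 1s: 29 + 1 = 30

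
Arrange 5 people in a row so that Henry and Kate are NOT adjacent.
Total - adjacent = 5! - (5-1)!×2 = 120 - 48 = 72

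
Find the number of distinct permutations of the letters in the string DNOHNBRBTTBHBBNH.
16! / (1! × 5! × 1! × 1! × 2! × 3! × 3!) = 2421619200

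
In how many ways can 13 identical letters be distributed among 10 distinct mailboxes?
C(13+10-1, 10-1) = C(22, 9) = 497420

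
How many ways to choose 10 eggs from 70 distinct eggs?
C(70,10) = 70!/(10!×60!) = 396704524216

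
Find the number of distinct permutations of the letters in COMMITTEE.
9! / (1! × 1! × 2! × 1! × 2! × 2!) = 45360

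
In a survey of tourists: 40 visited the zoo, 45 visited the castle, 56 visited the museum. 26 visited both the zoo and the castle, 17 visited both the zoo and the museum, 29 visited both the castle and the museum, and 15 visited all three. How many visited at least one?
|A∪B∪C| = 40+45+56-26-17-29+15 = 84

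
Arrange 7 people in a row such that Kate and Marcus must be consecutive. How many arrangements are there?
Treat the 2 as one block: (7-2+1)! × 2! = 720 × 2 = 1440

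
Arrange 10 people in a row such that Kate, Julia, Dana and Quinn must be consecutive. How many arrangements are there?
Treat the 4 as one block: (10-4+1)! × 4! = 5040 × 24 = 120960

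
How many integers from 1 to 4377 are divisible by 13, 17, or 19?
⌊4377/13⌋+⌊4377/17⌋+⌊4377/19⌋ - ⌊4377/221⌋-⌊4377/247⌋-⌊4377/323⌋ + ⌊4377/4199⌋ = 336+257+230 - 19-17-13 + 1 = 775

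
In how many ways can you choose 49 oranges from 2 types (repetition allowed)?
C(49+2-1, 2-1) = C(50, 1) = 50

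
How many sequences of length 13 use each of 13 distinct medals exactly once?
13! = 6227020800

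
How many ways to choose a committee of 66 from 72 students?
C(72,66) = 72!/(66!×6!) = 156238908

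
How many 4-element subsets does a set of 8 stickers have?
C(8,4) = 8!/(4!×4!) = 70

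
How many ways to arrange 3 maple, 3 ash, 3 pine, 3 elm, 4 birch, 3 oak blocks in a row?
19! / (3! × 3! × 3! × 3! × 4! × 3!) = 651819168000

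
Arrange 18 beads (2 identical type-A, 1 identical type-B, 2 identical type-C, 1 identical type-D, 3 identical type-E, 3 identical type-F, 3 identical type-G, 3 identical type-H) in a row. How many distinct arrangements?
18! / (2! × 1! × 2! × 1! × 3! × 3! × 3! × 3!) = 1235025792000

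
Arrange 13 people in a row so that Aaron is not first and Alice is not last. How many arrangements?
By inclusion-exclusion: 13! - 2×(13-1)! + (13-2)! = 6227020800 - 958003200 + 39916800 = 5308934400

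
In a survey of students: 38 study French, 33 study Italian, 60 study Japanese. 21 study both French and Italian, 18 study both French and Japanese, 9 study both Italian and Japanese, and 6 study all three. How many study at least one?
|A∪B∪C| = 38+33+60-21-18-9+6 = 89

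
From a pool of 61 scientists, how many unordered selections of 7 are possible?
C(61,7) = 61!/(7!×54!) = 436270780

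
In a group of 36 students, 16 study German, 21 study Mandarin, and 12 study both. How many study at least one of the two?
|A∪B| = |A| + |B| - |A∩B| = 16 + 21 - 12 = 25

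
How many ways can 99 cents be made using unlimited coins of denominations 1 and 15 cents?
Coefficient of x^99 in 1/(1-x^1) · 1/(1-x^15). Use j coins of 15 for j = 0..⌊99/15⌋ = 6, the rest in 1s: 6 + 1 = 7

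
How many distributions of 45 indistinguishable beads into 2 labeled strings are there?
C(45+2-1, 2-1) = C(46, 1) = 46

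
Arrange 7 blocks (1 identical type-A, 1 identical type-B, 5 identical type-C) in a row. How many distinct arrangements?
7! / (1! × 1! × 5!) = 42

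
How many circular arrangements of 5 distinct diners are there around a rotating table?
Circular: fix one position, arrange the rest. (5-1)! = 24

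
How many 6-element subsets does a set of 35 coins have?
C(35,6) = 35!/(6!×29!) = 1623160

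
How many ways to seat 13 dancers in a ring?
Circular: fix one position, arrange the rest. (13-1)! = 479001600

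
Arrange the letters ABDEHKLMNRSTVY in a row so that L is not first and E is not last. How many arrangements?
By inclusion-exclusion: 14! - 2×(14-1)! + (14-2)! = 87178291200 - 12454041600 + 479001600 = 75203251200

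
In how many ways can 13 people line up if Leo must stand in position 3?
Fix one position: (13-1)! = 479001600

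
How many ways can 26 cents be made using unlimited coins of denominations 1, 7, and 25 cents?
Coefficient of x^26 in 1/(1-x^1) · 1/(1-x^7) · 1/(1-x^25). Case on j = number of 25-cent coins (j = 0..1); remainder r = 26 - 25j is made from {1,7} in ⌊r/7⌋+1 ways. r = 26, 1 → 4 + 1 = 5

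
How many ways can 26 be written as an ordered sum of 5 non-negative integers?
C(26+5-1, 5-1) = C(30, 4) = 27405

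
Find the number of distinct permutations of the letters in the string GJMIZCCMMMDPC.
13! / (1! × 1! × 1! × 1! × 1! × 1! × 3! × 4!) = 43243200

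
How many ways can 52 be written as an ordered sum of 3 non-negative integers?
C(52+3-1, 3-1) = C(54, 2) = 1431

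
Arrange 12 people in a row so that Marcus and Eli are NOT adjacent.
Total - adjacent = 12! - (12-1)!×2 = 479001600 - 79833600 = 399168000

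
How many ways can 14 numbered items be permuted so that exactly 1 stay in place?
Choose the 1 fixed point C(14,1) = 14, derange the rest: !13 = Σ_{j=0}^{13} (-1)^j·13!/j! = 6227020800 - 6227020800 + 3113510400 - 1037836800 + 259459200 - 51891840 + 8648640 - 1235520 + 154440 - 17160 + 1716 - 156 + 13 - 1 = 2290792932. Product = 14 × 2290792932 = 32071101048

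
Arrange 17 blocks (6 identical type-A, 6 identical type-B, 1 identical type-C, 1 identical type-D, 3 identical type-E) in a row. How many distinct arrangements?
17! / (6! × 6! × 1! × 1! × 3!) = 114354240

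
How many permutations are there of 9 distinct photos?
9! = 362880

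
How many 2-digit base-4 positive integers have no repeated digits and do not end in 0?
Last digit: 3 nonzero choices. First digit: 2 (nonzero, ≠last). Middle 0: P(2,0) = 1. Total = 6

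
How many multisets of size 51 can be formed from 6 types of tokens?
C(51+6-1, 6-1) = C(56, 5) = 3819816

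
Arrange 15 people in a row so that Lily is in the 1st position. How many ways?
Fix one position: (15-1)! = 87178291200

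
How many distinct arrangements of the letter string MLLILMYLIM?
10! / (4! × 2! × 1! × 3!) = 12600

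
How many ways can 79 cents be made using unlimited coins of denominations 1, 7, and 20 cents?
Coefficient of x^79 in 1/(1-x^1) · 1/(1-x^7) · 1/(1-x^20). Case on j = number of 20-cent coins (j = 0..3); remainder r = 79 - 20j is made from {1,7} in ⌊r/7⌋+1 ways. r = 79, 59, 39, 19 → 12 + 9 + 6 + 3 = 30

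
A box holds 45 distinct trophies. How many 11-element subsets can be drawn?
C(45,11) = 45!/(11!×34!) = 10150595910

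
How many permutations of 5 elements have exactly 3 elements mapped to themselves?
Choose the 3 fixed points C(5,3) = 10, derange the rest: !2 = Σ_{j=0}^{2} (-1)^j·2!/j! = 2 - 2 + 1 = 1. Product = 10 × 1 = 10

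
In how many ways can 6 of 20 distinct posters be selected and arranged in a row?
P(20,6) = 20!/(20-6)! = 27907200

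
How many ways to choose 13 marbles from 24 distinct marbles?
C(24,13) = 24!/(13!×11!) = 2496144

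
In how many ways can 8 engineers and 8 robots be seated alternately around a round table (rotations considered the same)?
Fix one of the engineers: (8-1)! ways for the remaining engineers, × 8! ways for the robots = 5040 × 40320 = 203212800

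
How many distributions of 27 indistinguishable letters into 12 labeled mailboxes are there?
C(27+12-1, 12-1) = C(38, 11) = 1203322288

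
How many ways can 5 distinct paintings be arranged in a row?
5! = 120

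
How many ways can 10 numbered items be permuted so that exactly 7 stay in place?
Choose the 7 fixed points C(10,7) = 120, derange the rest: !3 = Σ_{j=0}^{3} (-1)^j·3!/j! = 6 - 6 + 3 - 1 = 2. Product = 120 × 2 = 240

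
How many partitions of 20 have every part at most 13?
Let r_j(i) = number of partitions of i into parts ≤ j, for i = 0..20. r_1(i) = 1 for all i; r_j(i) = r_{j-1}(i) + r_j(i-j). Rows j = 2..13: ≤2: 1 1 2 2 3 3 4 4 5 5 6 6 7 7 8 8 9 9 10 10 11; ≤3: 1 1 2 3 4 5 7 8 10 12 14 16 19 21 24 27 30 33 37 40 44; ≤4: 1 1 2 3 5 6 9 11 15 18 23 27 34 39 47 54 64 72 84 94 108; ≤5: 1 1 2 3 5 7 10 13 18 23 30 37 47 57 70 84 101 119 141 164 192; ≤6: 1 1 2 3 5 7 11 14 20 26 35 44 58 71 90 110 136 163 199 235 282; ≤7: 1 1 2 3 5 7 11 15 21 28 38 49 65 82 105 131 164 201 248 300 364; ≤8: 1 1 2 3 5 7 11 15 22 29 40 52 70 89 116 146 186 230 288 352 434; ≤9: 1 1 2 3 5 7 11 15 22 30 41 54 73 94 123 157 201 252 318 393 488; ≤10: 1 1 2 3 5 7 11 15 22 30 42 55 75 97 128 164 212 267 340 423 530; ≤11: 1 1 2 3 5 7 11 15 22 30 42 56 76 99 131 169 219 278 355 445 560; ≤12: 1 1 2 3 5 7 11 15 22 30 42 56 77 100 133 172 224 285 366 460 582; ≤13: 1 1 2 3 5 7 11 15 22 30 42 56 77 101 134 174 227 290 373 471 597. r_13(20) = 597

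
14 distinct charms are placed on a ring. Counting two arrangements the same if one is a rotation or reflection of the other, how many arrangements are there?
(14-1)!/2 = 6227020800/2 = 3113510400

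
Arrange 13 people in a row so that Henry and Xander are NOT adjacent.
Total - adjacent = 13! - (13-1)!×2 = 6227020800 - 958003200 = 5269017600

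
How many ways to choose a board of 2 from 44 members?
C(44,2) = 44!/(2!×42!) = 946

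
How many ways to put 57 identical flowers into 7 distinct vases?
C(57+7-1, 7-1) = C(63, 6) = 67945521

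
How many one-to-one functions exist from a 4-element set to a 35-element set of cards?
P(35,4) = 35!/(35-4)! = 1256640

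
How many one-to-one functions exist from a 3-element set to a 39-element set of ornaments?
P(39,3) = 39!/(39-3)! = 54834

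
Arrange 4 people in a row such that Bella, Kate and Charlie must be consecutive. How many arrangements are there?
Treat the 3 as one block: (4-3+1)! × 3! = 2 × 6 = 12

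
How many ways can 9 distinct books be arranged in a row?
9! = 362880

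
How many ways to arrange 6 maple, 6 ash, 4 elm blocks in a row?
16! / (6! × 6! × 4!) = 1681680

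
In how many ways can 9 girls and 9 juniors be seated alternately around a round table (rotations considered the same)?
Fix one of the girls: (9-1)! ways for the remaining girls, × 9! ways for the juniors = 40320 × 362880 = 14631321600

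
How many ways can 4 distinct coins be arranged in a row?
4! = 24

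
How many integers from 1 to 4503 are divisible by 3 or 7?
⌊4503/3⌋ + ⌊4503/7⌋ - ⌊4503/21⌋ = 1501 + 643 - 214 = 1930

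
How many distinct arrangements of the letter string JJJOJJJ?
7! / (1! × 6!) = 7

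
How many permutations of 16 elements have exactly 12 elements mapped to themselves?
Choose the 12 fixed points C(16,12) = 1820, derange the rest: !4 = Σ_{j=0}^{4} (-1)^j·4!/j! = 24 - 24 + 12 - 4 + 1 = 9. Product = 1820 × 9 = 16380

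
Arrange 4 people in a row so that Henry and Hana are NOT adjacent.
Total - adjacent = 4! - (4-1)!×2 = 24 - 12 = 12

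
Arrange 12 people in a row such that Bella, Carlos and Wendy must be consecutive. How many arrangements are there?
Treat the 3 as one block: (12-3+1)! × 3! = 3628800 × 6 = 21772800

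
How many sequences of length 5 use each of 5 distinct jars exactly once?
5! = 120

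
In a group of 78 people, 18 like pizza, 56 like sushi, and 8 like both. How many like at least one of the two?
|A∪B| = |A| + |B| - |A∩B| = 18 + 56 - 8 = 66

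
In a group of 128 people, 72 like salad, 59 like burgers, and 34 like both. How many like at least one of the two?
|A∪B| = |A| + |B| - |A∩B| = 72 + 59 - 34 = 97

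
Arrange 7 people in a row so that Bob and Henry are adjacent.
Treat as block: (7-1)! × 2! = 720 × 2 = 1440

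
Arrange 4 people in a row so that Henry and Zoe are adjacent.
Treat as block: (4-1)! × 2! = 6 × 2 = 12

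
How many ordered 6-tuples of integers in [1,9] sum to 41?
Coefficient of x^41 in (x + x² + ... + x^9)^6. By inclusion-exclusion on dice exceeding 9: Σ_j (-1)^j C(6,j)·C(41-1-9j, 5) = C(6,0)·C(40,5) - C(6,1)·C(31,5) + C(6,2)·C(22,5) - C(6,3)·C(13,5) = 1·658008 - 6·169911 + 15·26334 - 20·1287 = 7812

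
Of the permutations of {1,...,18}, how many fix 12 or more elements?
Exactly j fixed points: C(18,j)·!(18-j); sum over j ≥ 12 (derangement numbers via !m = (m-1)·(!(m-1) + !(m-2)): !0..!6 = 1, 0, 1, 2, 9, 44, 265). Σ_{j=12}^{18} C(18,j)·!(18-j) = C(18,12)·!6 + C(18,13)·!5 + C(18,14)·!4 + C(18,15)·!3 + C(18,16)·!2 + C(18,17)·!1 + C(18,18)·!0 = 18564·265 + 8568·44 + 3060·9 + 816·2 + 153·1 + 18·0 + 1·1 = 5325778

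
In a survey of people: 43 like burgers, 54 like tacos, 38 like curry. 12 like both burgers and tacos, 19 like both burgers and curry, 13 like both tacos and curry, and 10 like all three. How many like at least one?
|A∪B∪C| = 43+54+38-12-19-13+10 = 101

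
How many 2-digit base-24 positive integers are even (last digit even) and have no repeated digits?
Last∈{0,2,4,6,8,10,12,14,16,18,20,22}. Last=0: 23. Last nonzero: 11×22×P(22,0) = 242. Total = 265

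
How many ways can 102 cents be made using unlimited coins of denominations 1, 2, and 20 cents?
Coefficient of x^102 in 1/(1-x^1) · 1/(1-x^2) · 1/(1-x^20). Case on j = number of 20-cent coins (j = 0..5); remainder r = 102 - 20j is made from {1,2} in ⌊r/2⌋+1 ways. r = 102, 82, 62, 42, 22, 2 → 52 + 42 + 32 + 22 + 12 + 2 = 162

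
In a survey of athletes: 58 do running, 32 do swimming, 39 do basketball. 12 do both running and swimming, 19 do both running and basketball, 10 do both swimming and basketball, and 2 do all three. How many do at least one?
|A∪B∪C| = 58+32+39-12-19-10+2 = 90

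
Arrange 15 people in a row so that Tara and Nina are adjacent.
Treat as block: (15-1)! × 2! = 87178291200 × 2 = 174356582400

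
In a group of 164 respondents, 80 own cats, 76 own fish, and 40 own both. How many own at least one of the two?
|A∪B| = |A| + |B| - |A∩B| = 80 + 76 - 40 = 116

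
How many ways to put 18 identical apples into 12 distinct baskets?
C(18+12-1, 12-1) = C(29, 11) = 34597290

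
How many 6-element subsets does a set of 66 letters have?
C(66,6) = 66!/(6!×60!) = 90858768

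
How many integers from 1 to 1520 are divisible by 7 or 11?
⌊1520/7⌋ + ⌊1520/11⌋ - ⌊1520/77⌋ = 217 + 138 - 19 = 336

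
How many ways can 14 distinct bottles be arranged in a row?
14! = 87178291200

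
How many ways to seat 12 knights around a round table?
Circular: fix one position, arrange the rest. (12-1)! = 39916800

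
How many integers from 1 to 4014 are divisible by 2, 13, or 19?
⌊4014/2⌋+⌊4014/13⌋+⌊4014/19⌋ - ⌊4014/26⌋-⌊4014/38⌋-⌊4014/247⌋ + ⌊4014/494⌋ = 2007+308+211 - 154-105-16 + 8 = 2259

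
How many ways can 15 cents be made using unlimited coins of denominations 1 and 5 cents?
Coefficient of x^15 in 1/(1-x^1) · 1/(1-x^5). Use j coins of 5 for j = 0..⌊15/5⌋ = 3, the rest in 1s: 3 + 1 = 4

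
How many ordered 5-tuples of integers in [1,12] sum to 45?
Coefficient of x^45 in (x + x² + ... + x^12)^5. By inclusion-exclusion on dice exceeding 12: Σ_j (-1)^j C(5,j)·C(45-1-12j, 4) = C(5,0)·C(44,4) - C(5,1)·C(32,4) + C(5,2)·C(20,4) - C(5,3)·C(8,4) = 1·135751 - 5·35960 + 10·4845 - 10·70 = 3701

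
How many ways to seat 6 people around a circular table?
Circular: fix one position, arrange the rest. (6-1)! = 120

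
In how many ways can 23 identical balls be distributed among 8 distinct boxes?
C(23+8-1, 8-1) = C(30, 7) = 2035800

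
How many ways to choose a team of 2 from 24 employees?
C(24,2) = 24!/(2!×22!) = 276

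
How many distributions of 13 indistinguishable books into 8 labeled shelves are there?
C(13+8-1, 8-1) = C(20, 7) = 77520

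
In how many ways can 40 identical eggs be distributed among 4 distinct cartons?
C(40+4-1, 4-1) = C(43, 3) = 12341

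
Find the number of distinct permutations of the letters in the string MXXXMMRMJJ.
10! / (1! × 4! × 2! × 3!) = 12600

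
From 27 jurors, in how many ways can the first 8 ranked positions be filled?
P(27,8) = 27!/(27-8)! = 89513424000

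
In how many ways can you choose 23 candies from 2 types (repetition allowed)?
C(23+2-1, 2-1) = C(24, 1) = 24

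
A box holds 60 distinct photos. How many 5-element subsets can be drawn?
C(60,5) = 60!/(5!×55!) = 5461512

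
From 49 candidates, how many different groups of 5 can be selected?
C(49,5) = 49!/(5!×44!) = 1906884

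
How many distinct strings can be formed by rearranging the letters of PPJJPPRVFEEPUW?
14! / (5! × 2! × 2! × 1! × 1! × 1! × 1! × 1!) = 181621440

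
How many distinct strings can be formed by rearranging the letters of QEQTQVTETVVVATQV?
16! / (4! × 4! × 2! × 1! × 5!) = 151351200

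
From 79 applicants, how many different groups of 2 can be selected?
C(79,2) = 79!/(2!×77!) = 3081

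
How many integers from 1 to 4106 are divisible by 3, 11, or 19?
⌊4106/3⌋+⌊4106/11⌋+⌊4106/19⌋ - ⌊4106/33⌋-⌊4106/57⌋-⌊4106/209⌋ + ⌊4106/627⌋ = 1368+373+216 - 124-72-19 + 6 = 1748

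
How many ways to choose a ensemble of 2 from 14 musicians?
C(14,2) = 14!/(2!×12!) = 91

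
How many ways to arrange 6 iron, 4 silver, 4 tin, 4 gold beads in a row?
18! / (6! × 4! × 4! × 4!) = 643242600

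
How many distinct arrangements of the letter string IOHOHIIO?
8! / (3! × 3! × 2!) = 560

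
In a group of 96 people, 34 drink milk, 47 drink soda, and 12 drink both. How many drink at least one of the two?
|A∪B| = |A| + |B| - |A∩B| = 34 + 47 - 12 = 69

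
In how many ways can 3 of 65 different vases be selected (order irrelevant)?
C(65,3) = 65!/(3!×62!) = 43680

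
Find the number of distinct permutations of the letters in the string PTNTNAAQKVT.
11! / (1! × 2! × 1! × 1! × 2! × 1! × 3!) = 1663200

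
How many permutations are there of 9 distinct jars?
9! = 362880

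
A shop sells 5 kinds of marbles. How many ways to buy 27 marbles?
C(27+5-1, 5-1) = C(31, 4) = 31465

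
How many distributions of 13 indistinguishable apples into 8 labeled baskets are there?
C(13+8-1, 8-1) = C(20, 7) = 77520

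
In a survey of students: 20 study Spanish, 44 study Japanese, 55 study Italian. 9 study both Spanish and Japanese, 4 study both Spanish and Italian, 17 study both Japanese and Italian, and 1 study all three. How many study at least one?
|A∪B∪C| = 20+44+55-9-4-17+1 = 90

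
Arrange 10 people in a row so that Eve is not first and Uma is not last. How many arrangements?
By inclusion-exclusion: 10! - 2×(10-1)! + (10-2)! = 3628800 - 725760 + 40320 = 2943360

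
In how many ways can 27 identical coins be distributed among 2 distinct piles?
C(27+2-1, 2-1) = C(28, 1) = 28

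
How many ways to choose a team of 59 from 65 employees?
C(65,59) = 65!/(59!×6!) = 82598880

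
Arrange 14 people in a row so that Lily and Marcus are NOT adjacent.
Total - adjacent = 14! - (14-1)!×2 = 87178291200 - 12454041600 = 74724249600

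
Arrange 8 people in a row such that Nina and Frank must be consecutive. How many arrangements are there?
Treat the 2 as one block: (8-2+1)! × 2! = 5040 × 2 = 10080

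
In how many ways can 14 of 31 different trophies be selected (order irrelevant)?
C(31,14) = 31!/(14!×17!) = 265182525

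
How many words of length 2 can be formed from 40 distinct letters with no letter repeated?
P(40,2) = 40!/(40-2)! = 1560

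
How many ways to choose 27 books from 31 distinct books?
C(31,27) = 31!/(27!×4!) = 31465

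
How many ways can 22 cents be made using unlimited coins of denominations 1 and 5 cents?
Coefficient of x^22 in 1/(1-x^1) · 1/(1-x^5). Use j coins of 5 for j = 0..⌊22/5⌋ = 4, the rest in 1s: 4 + 1 = 5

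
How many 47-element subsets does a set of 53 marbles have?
C(53,47) = 53!/(47!×6!) = 22957480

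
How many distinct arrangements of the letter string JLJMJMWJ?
8! / (1! × 4! × 2! × 1!) = 840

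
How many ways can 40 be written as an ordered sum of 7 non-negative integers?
C(40+7-1, 7-1) = C(46, 6) = 9366819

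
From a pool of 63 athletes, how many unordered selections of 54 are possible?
C(63,54) = 63!/(54!×9!) = 23667689815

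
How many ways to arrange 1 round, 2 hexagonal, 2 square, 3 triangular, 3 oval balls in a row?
11! / (1! × 2! × 2! × 3! × 3!) = 277200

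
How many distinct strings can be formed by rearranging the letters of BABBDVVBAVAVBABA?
16! / (1! × 6! × 4! × 5!) = 10090080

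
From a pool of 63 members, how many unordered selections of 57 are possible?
C(63,57) = 63!/(57!×6!) = 67945521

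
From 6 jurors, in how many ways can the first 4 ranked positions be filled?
P(6,4) = 6!/(6-4)! = 360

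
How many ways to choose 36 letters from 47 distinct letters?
C(47,36) = 47!/(36!×11!) = 17417133617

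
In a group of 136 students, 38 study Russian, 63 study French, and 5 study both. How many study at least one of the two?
|A∪B| = |A| + |B| - |A∩B| = 38 + 63 - 5 = 96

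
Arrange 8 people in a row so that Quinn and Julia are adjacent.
Treat as block: (8-1)! × 2! = 5040 × 2 = 10080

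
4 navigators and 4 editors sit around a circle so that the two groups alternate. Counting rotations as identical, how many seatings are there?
Fix one of the navigators: (4-1)! ways for the remaining navigators, × 4! ways for the editors = 6 × 24 = 144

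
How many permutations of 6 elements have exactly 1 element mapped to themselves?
Choose the 1 fixed point C(6,1) = 6, derange the rest: !5 = Σ_{j=0}^{5} (-1)^j·5!/j! = 120 - 120 + 60 - 20 + 5 - 1 = 44. Product = 6 × 44 = 264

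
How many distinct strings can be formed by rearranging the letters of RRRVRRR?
7! / (1! × 6!) = 7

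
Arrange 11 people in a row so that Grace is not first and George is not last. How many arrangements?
By inclusion-exclusion: 11! - 2×(11-1)! + (11-2)! = 39916800 - 7257600 + 362880 = 33022080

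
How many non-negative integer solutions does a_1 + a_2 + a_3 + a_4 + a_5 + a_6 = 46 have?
C(46+6-1, 6-1) = C(51, 5) = 2349060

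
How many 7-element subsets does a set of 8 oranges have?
C(8,7) = 8!/(7!×1!) = 8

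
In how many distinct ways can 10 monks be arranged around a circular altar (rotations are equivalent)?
Circular: fix one position, arrange the rest. (10-1)! = 362880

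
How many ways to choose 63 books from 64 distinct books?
C(64,63) = 64!/(63!×1!) = 64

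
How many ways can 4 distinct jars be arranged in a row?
4! = 24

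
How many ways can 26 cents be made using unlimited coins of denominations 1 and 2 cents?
Coefficient of x^26 in 1/(1-x^1) · 1/(1-x^2). Use j coins of 2 for j = 0..⌊26/2⌋ = 13, the rest in 1s: 13 + 1 = 14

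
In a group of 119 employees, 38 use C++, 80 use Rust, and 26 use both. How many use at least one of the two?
|A∪B| = |A| + |B| - |A∩B| = 38 + 80 - 26 = 92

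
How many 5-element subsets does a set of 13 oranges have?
C(13,5) = 13!/(5!×8!) = 1287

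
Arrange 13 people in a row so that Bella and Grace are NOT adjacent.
Total - adjacent = 13! - (13-1)!×2 = 6227020800 - 958003200 = 5269017600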